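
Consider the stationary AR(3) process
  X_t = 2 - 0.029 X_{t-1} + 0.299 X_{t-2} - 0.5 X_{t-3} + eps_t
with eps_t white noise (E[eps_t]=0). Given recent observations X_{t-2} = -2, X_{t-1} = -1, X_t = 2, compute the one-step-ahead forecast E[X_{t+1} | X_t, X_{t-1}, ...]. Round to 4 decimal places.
E[X_{t+1} \mid \mathcal F_t] = 2.6430

For an AR(p) model X_t = c + sum_i phi_i X_{t-i} + eps_t, the
one-step-ahead conditional mean is
  E[X_{t+1} | X_t, ...] = c + sum_i phi_i X_{t+1-i}.
Substitute known values:
  E[X_{t+1} | ...] = 2 + (-0.029) * (2) + (0.299) * (-1) + (-0.5) * (-2)
                   = 2.6430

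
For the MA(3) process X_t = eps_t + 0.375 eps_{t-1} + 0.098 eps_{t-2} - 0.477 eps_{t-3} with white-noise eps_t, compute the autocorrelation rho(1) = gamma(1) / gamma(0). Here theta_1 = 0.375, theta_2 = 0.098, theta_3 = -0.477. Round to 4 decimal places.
\rho(1) = 0.2649

For an MA(q) process with theta_0 = 1, the autocovariance is
  gamma(k) = sigma^2 * sum_{i=0..q-k} theta_i * theta_{i+k},
and rho(k) = gamma(k) / gamma(0). Sigma^2 cancels.
  numerator   = (1)*(0.375) + (0.375)*(0.098) + (0.098)*(-0.477) = 0.365004.
  denominator = (1)^2 + (0.375)^2 + (0.098)^2 + (-0.477)^2 = 1.377758.
  rho(1) = 0.365004 / 1.377758 = 0.2649.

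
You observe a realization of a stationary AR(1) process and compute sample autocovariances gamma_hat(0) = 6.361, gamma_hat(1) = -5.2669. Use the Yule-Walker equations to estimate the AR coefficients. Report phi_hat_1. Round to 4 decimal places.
\hat\phi_{1} = -0.8280

The Yule-Walker equations for an AR(p) process read, in matrix form,
  Gamma_p phi = r_p,   with   (Gamma_p)_{ij} = gamma(|i - j|),
                       (r_p)_i = gamma(i),   i,j = 1..p.
Substitute the sample gammas (Toeplitz matrix and right-hand side of size 1):
  Gamma_p = [[6.361]]
  r_p     = [-5.2669]
With p = 1 this is the single equation gamma(0) phi_1 = gamma(1):
  phi_hat_1 = gamma(1) / gamma(0) = -5.2669 / 6.361 = -0.8280.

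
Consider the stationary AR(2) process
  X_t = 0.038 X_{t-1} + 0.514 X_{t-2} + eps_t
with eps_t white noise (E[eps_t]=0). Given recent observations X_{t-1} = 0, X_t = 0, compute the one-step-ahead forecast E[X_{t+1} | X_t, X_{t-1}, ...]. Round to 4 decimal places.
E[X_{t+1} \mid \mathcal F_t] = 0.0000

For an AR(p) model X_t = c + sum_i phi_i X_{t-i} + eps_t, the
one-step-ahead conditional mean is
  E[X_{t+1} | X_t, ...] = c + sum_i phi_i X_{t+1-i}.
Substitute known values:
  E[X_{t+1} | ...] = (0.038) * (0) + (0.514) * (0)
                   = 0.0000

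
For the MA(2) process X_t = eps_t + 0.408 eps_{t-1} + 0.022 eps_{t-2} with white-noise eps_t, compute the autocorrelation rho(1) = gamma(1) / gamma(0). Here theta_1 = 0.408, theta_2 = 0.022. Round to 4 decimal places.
\rho(1) = 0.3573

For an MA(q) process with theta_0 = 1, the autocovariance is
  gamma(k) = sigma^2 * sum_{i=0..q-k} theta_i * theta_{i+k},
and rho(k) = gamma(k) / gamma(0). Sigma^2 cancels.
  numerator   = (1)*(0.408) + (0.408)*(0.022) = 0.416976.
  denominator = (1)^2 + (0.408)^2 + (0.022)^2 = 1.166948.
  rho(1) = 0.416976 / 1.166948 = 0.3573.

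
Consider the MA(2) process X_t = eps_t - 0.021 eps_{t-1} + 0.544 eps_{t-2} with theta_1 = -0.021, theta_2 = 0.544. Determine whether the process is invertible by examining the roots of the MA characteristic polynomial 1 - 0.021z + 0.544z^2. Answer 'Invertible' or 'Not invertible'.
\text{Invertible}

The MA(q) characteristic polynomial is P(z) = 1 - 0.021z + 0.544z^2.
Invertibility requires all roots to lie outside the unit circle, i.e. |z| > 1 for every root.
Set 1 + (-0.021) z + (0.544) z^2 = 0, i.e. a z^2 + b z + c = 0 with a = 0.544, b = -0.021, c = 1.
Discriminant D = b^2 - 4ac = (-0.021)^2 - 4*(0.544)*1 = 0.000441 - (2.176) = -2.175559.
D < 0, so the roots are the complex-conjugate pair z = (-b +/- i sqrt(-D)) / (2a) = 0.0193 +/- 1.3557i.
For a conjugate pair |z|^2 = z * conj(z) = (product of roots) = c/a = 1/(0.544) = 1.838235, so |z| = sqrt(1.838235) = 1.3558 for both roots.
Moduli of all roots: 1.3558, 1.3558.
All moduli strictly greater than 1? Yes.
Verdict: Invertible.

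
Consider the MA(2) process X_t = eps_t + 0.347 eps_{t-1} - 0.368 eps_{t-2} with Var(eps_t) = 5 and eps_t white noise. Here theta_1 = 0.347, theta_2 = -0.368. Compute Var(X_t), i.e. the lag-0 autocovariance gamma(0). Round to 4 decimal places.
\gamma(0) = 6.2792

For an MA(q) process X_t = eps_t + sum_i theta_i eps_{t-i} with
Var(eps_t) = sigma^2, the variance is
  gamma(0) = sigma^2 * (1 + sum_i theta_i^2).
  sum_i theta_i^2 = (0.347)^2 + (-0.368)^2 = 0.120409 + 0.135424 = 0.255833.
  gamma(0) = 5 * (1 + 0.255833) = 5 * 1.255833 = 6.279165, which rounds to 6.2792.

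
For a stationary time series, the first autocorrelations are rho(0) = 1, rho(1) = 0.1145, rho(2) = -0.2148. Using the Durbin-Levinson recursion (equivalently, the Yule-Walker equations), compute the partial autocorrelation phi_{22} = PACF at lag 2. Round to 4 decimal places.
\phi_{22} = -0.2309

The PACF at lag k is phi_{kk}, the last component of the solution
to the Yule-Walker system G_k phi = r_k where
  (G_k)_{ij} = rho(|i - j|), (r_k)_i = rho(i), i,j = 1..k.
Equivalently, Durbin-Levinson gives phi_{kk} iteratively:
  phi_{11} = rho(1)
  phi_{kk} = [rho(k) - sum_{j=1..k-1} phi_{k-1,j} rho(k-j)]
            / [1 - sum_{j=1..k-1} phi_{k-1,j} rho(j)],
  phi_{k,j} = phi_{k-1,j} - phi_{kk} phi_{k-1,k-j},  j = 1..k-1.
Step k = 1:
  phi_11 = rho(1) = 0.1145.
Step k = 2:
  phi_22 = [rho(2) - phi_11 rho(1)] / [1 - phi_11 rho(1)] = [-0.2148 - (0.1145)(0.1145)] / [1 - (0.1145)(0.1145)]
         = -0.22791025 / 0.98688975 = -0.2309.
Therefore phi_{22} = -0.2309.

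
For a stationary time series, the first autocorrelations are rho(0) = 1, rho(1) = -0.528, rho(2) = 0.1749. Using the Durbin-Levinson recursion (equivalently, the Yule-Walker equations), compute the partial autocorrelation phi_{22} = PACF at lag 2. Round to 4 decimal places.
\phi_{22} = -0.1440

The PACF at lag k is phi_{kk}, the last component of the solution
to the Yule-Walker system G_k phi = r_k where
  (G_k)_{ij} = rho(|i - j|), (r_k)_i = rho(i), i,j = 1..k.
Equivalently, Durbin-Levinson gives phi_{kk} iteratively:
  phi_{11} = rho(1)
  phi_{kk} = [rho(k) - sum_{j=1..k-1} phi_{k-1,j} rho(k-j)]
            / [1 - sum_{j=1..k-1} phi_{k-1,j} rho(j)],
  phi_{k,j} = phi_{k-1,j} - phi_{kk} phi_{k-1,k-j},  j = 1..k-1.
Step k = 1:
  phi_11 = rho(1) = -0.528.
Step k = 2:
  phi_22 = [rho(2) - phi_11 rho(1)] / [1 - phi_11 rho(1)] = [0.1749 - (-0.528)(-0.528)] / [1 - (-0.528)(-0.528)]
         = -0.103884 / 0.721216 = -0.144.
Therefore phi_{22} = -0.1440.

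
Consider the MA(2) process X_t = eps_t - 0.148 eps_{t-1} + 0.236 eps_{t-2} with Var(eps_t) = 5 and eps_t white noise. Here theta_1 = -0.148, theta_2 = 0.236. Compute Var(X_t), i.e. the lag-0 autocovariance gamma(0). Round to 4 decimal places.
\gamma(0) = 5.3880

For an MA(q) process X_t = eps_t + sum_i theta_i eps_{t-i} with
Var(eps_t) = sigma^2, the variance is
  gamma(0) = sigma^2 * (1 + sum_i theta_i^2).
  sum_i theta_i^2 = (-0.148)^2 + (0.236)^2 = 0.021904 + 0.055696 = 0.0776.
  gamma(0) = 5 * (1 + 0.0776) = 5 * 1.0776 = 5.388, which rounds to 5.3880.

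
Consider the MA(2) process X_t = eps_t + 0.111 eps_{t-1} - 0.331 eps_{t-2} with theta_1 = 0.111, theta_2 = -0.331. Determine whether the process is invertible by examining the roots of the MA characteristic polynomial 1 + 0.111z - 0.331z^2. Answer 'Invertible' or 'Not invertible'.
\text{Invertible}

The MA(q) characteristic polynomial is P(z) = 1 + 0.111z - 0.331z^2.
Invertibility requires all roots to lie outside the unit circle, i.e. |z| > 1 for every root.
Set 1 + (0.111) z + (-0.331) z^2 = 0, i.e. a z^2 + b z + c = 0 with a = -0.331, b = 0.111, c = 1.
Discriminant D = b^2 - 4ac = (0.111)^2 - 4*(-0.331)*1 = 0.012321 - (-1.324) = 1.336321.
D >= 0, so the roots are real: z = (-b +/- sqrt(D)) / (2a) = (-0.111 +/- 1.155994) / (-0.662).
  z_1 = (-0.111 + 1.155994) / (-0.662) = -1.5785,   |z_1| = 1.5785.
  z_2 = (-0.111 - 1.155994) / (-0.662) = 1.9139,   |z_2| = 1.9139.
Moduli of all roots: 1.5785, 1.9139.
All moduli strictly greater than 1? Yes.
Verdict: Invertible.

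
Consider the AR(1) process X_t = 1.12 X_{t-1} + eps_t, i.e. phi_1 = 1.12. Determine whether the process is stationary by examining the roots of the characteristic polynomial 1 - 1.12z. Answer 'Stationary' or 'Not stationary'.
\text{Not stationary}

The AR(p) characteristic polynomial is P(z) = 1 - 1.12z.
Stationarity requires all roots to lie outside the unit circle, i.e. |z| > 1 for every root.
This is linear in z: 1 + (-1.12) z = 0  =>  z = -1/(-1.12) = 0.892857,  |z| = 0.892857.
Moduli of all roots: 0.8929.
All moduli strictly greater than 1? No.
Verdict: Not stationary.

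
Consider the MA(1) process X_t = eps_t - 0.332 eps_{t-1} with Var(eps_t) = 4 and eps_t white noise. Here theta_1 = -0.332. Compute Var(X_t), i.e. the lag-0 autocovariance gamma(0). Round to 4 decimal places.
\gamma(0) = 4.4409

For an MA(q) process X_t = eps_t + sum_i theta_i eps_{t-i} with
Var(eps_t) = sigma^2, the variance is
  gamma(0) = sigma^2 * (1 + sum_i theta_i^2).
  sum_i theta_i^2 = (-0.332)^2 = 0.110224.
  gamma(0) = 4 * (1 + 0.110224) = 4 * 1.110224 = 4.440896, which rounds to 4.4409.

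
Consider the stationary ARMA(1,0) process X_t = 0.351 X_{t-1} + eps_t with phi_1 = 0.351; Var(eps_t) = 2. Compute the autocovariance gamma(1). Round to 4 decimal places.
\gamma(1) = 0.8006

Multiply the model equation by X_{t-k} and take expectations. With theta_0 = psi_0 = 1 and psi_j the MA(infinity) weights, this gives
  gamma(k) - sum_i phi_i gamma(k-i) = c_k,
  c_k = sigma^2 * sum_{j=k..q} theta_j psi_{j-k}   (c_k = 0 for k > q),
using gamma(-m) = gamma(m).
Pure AR (q = 0): c_0 = sigma^2 = 2, c_k = 0 for k >= 1.
Equations for k = 0 and k = 1 (AR order 1):
  gamma(0) = phi_1 gamma(1) + c_0
  gamma(1) = phi_1 gamma(0) + c_1
Substituting the second into the first: gamma(0) (1 - phi_1^2) = c_0 + phi_1 c_1, so
  gamma(0) = c_0 / (1 - phi_1^2) = 2 / (1 - (0.351)^2) = 2 / 0.876799 = 2.281024.
  gamma(1) = phi_1 gamma(0) = (0.351)(2.281024) = 0.80064.
Therefore gamma(1) = 0.8006 (to 4 decimal places).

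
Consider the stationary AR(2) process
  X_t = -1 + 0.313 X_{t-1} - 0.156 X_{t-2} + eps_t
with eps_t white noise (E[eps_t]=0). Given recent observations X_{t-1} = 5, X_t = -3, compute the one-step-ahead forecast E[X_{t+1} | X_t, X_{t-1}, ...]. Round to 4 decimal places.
E[X_{t+1} \mid \mathcal F_t] = -2.7190

For an AR(p) model X_t = c + sum_i phi_i X_{t-i} + eps_t, the
one-step-ahead conditional mean is
  E[X_{t+1} | X_t, ...] = c + sum_i phi_i X_{t+1-i}.
Substitute known values:
  E[X_{t+1} | ...] = -1 + (0.313) * (-3) + (-0.156) * (5)
                   = -2.7190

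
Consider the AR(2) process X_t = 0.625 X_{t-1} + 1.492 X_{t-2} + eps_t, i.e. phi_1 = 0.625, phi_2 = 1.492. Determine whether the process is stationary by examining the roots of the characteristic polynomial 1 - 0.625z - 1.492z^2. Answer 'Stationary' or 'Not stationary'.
\text{Not stationary}

The AR(p) characteristic polynomial is P(z) = 1 - 0.625z - 1.492z^2.
Stationarity requires all roots to lie outside the unit circle, i.e. |z| > 1 for every root.
Set 1 + (-0.625) z + (-1.492) z^2 = 0, i.e. a z^2 + b z + c = 0 with a = -1.492, b = -0.625, c = 1.
Discriminant D = b^2 - 4ac = (-0.625)^2 - 4*(-1.492)*1 = 0.390625 - (-5.968) = 6.358625.
D >= 0, so the roots are real: z = (-b +/- sqrt(D)) / (2a) = (0.625 +/- 2.521631) / (-2.984).
  z_1 = (0.625 + 2.521631) / (-2.984) = -1.0545,   |z_1| = 1.0545.
  z_2 = (0.625 - 2.521631) / (-2.984) = 0.6356,   |z_2| = 0.6356.
Moduli of all roots: 1.0545, 0.6356.
All moduli strictly greater than 1? No.
Verdict: Not stationary.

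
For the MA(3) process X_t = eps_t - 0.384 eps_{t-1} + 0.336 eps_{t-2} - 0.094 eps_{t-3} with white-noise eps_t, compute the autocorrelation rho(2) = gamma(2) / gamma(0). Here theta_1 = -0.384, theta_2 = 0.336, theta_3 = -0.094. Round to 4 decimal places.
\rho(2) = 0.2932

For an MA(q) process with theta_0 = 1, the autocovariance is
  gamma(k) = sigma^2 * sum_{i=0..q-k} theta_i * theta_{i+k},
and rho(k) = gamma(k) / gamma(0). Sigma^2 cancels.
  numerator   = (1)*(0.336) + (-0.384)*(-0.094) = 0.372096.
  denominator = (1)^2 + (-0.384)^2 + (0.336)^2 + (-0.094)^2 = 1.269188.
  rho(2) = 0.372096 / 1.269188 = 0.2932.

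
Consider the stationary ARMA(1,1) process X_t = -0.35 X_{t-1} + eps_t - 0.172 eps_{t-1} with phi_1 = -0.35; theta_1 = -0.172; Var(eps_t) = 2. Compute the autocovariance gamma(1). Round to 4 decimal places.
\gamma(1) = -1.2614

Multiply the model equation by X_{t-k} and take expectations. With theta_0 = psi_0 = 1 and psi_j the MA(infinity) weights, this gives
  gamma(k) - sum_i phi_i gamma(k-i) = c_k,
  c_k = sigma^2 * sum_{j=k..q} theta_j psi_{j-k}   (c_k = 0 for k > q),
using gamma(-m) = gamma(m).
psi-weights needed (psi_j = theta_j + sum_i phi_i psi_{j-i}):
  psi_1 = theta_1 + phi_1 = -0.172 + (-0.35) = -0.522
Right-hand sides:
  c_0 = sigma^2 (1 + theta_1 psi_1) = 2 * (1 + (-0.172)(-0.522)) = 2 * 1.089784 = 2.179568
  c_1 = sigma^2 theta_1 = 2 * (-0.172) = -0.344
  c_2 = 0
Equations for k = 0 and k = 1 (AR order 1):
  gamma(0) = phi_1 gamma(1) + c_0
  gamma(1) = phi_1 gamma(0) + c_1
Substituting the second into the first: gamma(0) (1 - phi_1^2) = c_0 + phi_1 c_1, so
  gamma(0) = (c_0 + phi_1 c_1) / (1 - phi_1^2) = (2.179568 + (-0.35)(-0.344)) / (1 - (-0.35)^2) = 2.299968 / 0.8775 = 2.621046.
  gamma(1) = phi_1 gamma(0) + c_1 = (-0.35)(2.621046) + (-0.344) = -1.261366.
Therefore gamma(1) = -1.2614 (to 4 decimal places).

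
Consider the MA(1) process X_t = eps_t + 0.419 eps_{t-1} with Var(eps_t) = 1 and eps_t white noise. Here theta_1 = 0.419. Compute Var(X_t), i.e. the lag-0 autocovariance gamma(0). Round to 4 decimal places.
\gamma(0) = 1.1756

For an MA(q) process X_t = eps_t + sum_i theta_i eps_{t-i} with
Var(eps_t) = sigma^2, the variance is
  gamma(0) = sigma^2 * (1 + sum_i theta_i^2).
  sum_i theta_i^2 = (0.419)^2 = 0.175561.
  gamma(0) = 1 * (1 + 0.175561) = 1 * 1.175561 = 1.175561, which rounds to 1.1756.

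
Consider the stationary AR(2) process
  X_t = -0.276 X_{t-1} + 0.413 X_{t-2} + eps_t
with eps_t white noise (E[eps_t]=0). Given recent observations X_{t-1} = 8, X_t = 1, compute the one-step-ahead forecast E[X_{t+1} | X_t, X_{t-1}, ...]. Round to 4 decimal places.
E[X_{t+1} \mid \mathcal F_t] = 3.0280

For an AR(p) model X_t = c + sum_i phi_i X_{t-i} + eps_t, the
one-step-ahead conditional mean is
  E[X_{t+1} | X_t, ...] = c + sum_i phi_i X_{t+1-i}.
Substitute known values:
  E[X_{t+1} | ...] = (-0.276) * (1) + (0.413) * (8)
                   = 3.0280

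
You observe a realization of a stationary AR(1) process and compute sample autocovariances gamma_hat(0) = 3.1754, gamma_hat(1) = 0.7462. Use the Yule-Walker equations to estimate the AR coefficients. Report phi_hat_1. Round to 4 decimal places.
\hat\phi_{1} = 0.2350

The Yule-Walker equations for an AR(p) process read, in matrix form,
  Gamma_p phi = r_p,   with   (Gamma_p)_{ij} = gamma(|i - j|),
                       (r_p)_i = gamma(i),   i,j = 1..p.
Substitute the sample gammas (Toeplitz matrix and right-hand side of size 1):
  Gamma_p = [[3.1754]]
  r_p     = [0.7462]
With p = 1 this is the single equation gamma(0) phi_1 = gamma(1):
  phi_hat_1 = gamma(1) / gamma(0) = 0.7462 / 3.1754 = 0.2350.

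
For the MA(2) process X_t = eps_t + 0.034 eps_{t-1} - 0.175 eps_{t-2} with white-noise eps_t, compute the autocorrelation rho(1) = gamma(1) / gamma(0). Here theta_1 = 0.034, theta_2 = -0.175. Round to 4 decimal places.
\rho(1) = 0.0272

For an MA(q) process with theta_0 = 1, the autocovariance is
  gamma(k) = sigma^2 * sum_{i=0..q-k} theta_i * theta_{i+k},
and rho(k) = gamma(k) / gamma(0). Sigma^2 cancels.
  numerator   = (1)*(0.034) + (0.034)*(-0.175) = 0.02805.
  denominator = (1)^2 + (0.034)^2 + (-0.175)^2 = 1.031781.
  rho(1) = 0.02805 / 1.031781 = 0.0272.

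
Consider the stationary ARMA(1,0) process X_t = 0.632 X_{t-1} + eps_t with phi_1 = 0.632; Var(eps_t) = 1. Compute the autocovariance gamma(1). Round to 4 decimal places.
\gamma(1) = 1.0523

Multiply the model equation by X_{t-k} and take expectations. With theta_0 = psi_0 = 1 and psi_j the MA(infinity) weights, this gives
  gamma(k) - sum_i phi_i gamma(k-i) = c_k,
  c_k = sigma^2 * sum_{j=k..q} theta_j psi_{j-k}   (c_k = 0 for k > q),
using gamma(-m) = gamma(m).
Pure AR (q = 0): c_0 = sigma^2 = 1, c_k = 0 for k >= 1.
Equations for k = 0 and k = 1 (AR order 1):
  gamma(0) = phi_1 gamma(1) + c_0
  gamma(1) = phi_1 gamma(0) + c_1
Substituting the second into the first: gamma(0) (1 - phi_1^2) = c_0 + phi_1 c_1, so
  gamma(0) = c_0 / (1 - phi_1^2) = 1 / (1 - (0.632)^2) = 1 / 0.600576 = 1.665068.
  gamma(1) = phi_1 gamma(0) = (0.632)(1.665068) = 1.052323.
Therefore gamma(1) = 1.0523 (to 4 decimal places).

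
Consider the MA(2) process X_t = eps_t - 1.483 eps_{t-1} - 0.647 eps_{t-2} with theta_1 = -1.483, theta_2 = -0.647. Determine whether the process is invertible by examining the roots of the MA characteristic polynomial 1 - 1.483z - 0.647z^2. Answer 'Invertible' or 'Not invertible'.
\text{Not invertible}

The MA(q) characteristic polynomial is P(z) = 1 - 1.483z - 0.647z^2.
Invertibility requires all roots to lie outside the unit circle, i.e. |z| > 1 for every root.
Set 1 + (-1.483) z + (-0.647) z^2 = 0, i.e. a z^2 + b z + c = 0 with a = -0.647, b = -1.483, c = 1.
Discriminant D = b^2 - 4ac = (-1.483)^2 - 4*(-0.647)*1 = 2.199289 - (-2.588) = 4.787289.
D >= 0, so the roots are real: z = (-b +/- sqrt(D)) / (2a) = (1.483 +/- 2.187987) / (-1.294).
  z_1 = (1.483 + 2.187987) / (-1.294) = -2.8369,   |z_1| = 2.8369.
  z_2 = (1.483 - 2.187987) / (-1.294) = 0.5448,   |z_2| = 0.5448.
Moduli of all roots: 2.8369, 0.5448.
All moduli strictly greater than 1? No.
Verdict: Not invertible.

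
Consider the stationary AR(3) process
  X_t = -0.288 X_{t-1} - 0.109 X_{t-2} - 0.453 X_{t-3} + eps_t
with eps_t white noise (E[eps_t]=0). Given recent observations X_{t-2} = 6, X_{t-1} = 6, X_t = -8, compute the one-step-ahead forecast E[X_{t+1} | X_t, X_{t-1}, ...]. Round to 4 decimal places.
E[X_{t+1} \mid \mathcal F_t] = -1.0680

For an AR(p) model X_t = c + sum_i phi_i X_{t-i} + eps_t, the
one-step-ahead conditional mean is
  E[X_{t+1} | X_t, ...] = c + sum_i phi_i X_{t+1-i}.
Substitute known values:
  E[X_{t+1} | ...] = (-0.288) * (-8) + (-0.109) * (6) + (-0.453) * (6)
                   = -1.0680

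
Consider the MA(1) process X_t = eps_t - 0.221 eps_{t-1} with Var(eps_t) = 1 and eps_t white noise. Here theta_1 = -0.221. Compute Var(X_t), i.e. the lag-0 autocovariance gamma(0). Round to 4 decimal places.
\gamma(0) = 1.0488

For an MA(q) process X_t = eps_t + sum_i theta_i eps_{t-i} with
Var(eps_t) = sigma^2, the variance is
  gamma(0) = sigma^2 * (1 + sum_i theta_i^2).
  sum_i theta_i^2 = (-0.221)^2 = 0.048841.
  gamma(0) = 1 * (1 + 0.048841) = 1 * 1.048841 = 1.048841, which rounds to 1.0488.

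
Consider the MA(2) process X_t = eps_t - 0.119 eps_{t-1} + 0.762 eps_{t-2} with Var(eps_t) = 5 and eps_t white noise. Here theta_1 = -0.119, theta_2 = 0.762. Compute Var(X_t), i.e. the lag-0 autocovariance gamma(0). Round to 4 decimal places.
\gamma(0) = 7.9740

For an MA(q) process X_t = eps_t + sum_i theta_i eps_{t-i} with
Var(eps_t) = sigma^2, the variance is
  gamma(0) = sigma^2 * (1 + sum_i theta_i^2).
  sum_i theta_i^2 = (-0.119)^2 + (0.762)^2 = 0.014161 + 0.580644 = 0.594805.
  gamma(0) = 5 * (1 + 0.594805) = 5 * 1.594805 = 7.974025, which rounds to 7.9740.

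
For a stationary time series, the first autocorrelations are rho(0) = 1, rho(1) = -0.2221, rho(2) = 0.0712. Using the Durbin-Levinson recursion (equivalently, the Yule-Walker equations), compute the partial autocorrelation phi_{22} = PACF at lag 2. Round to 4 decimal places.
\phi_{22} = 0.0230

The PACF at lag k is phi_{kk}, the last component of the solution
to the Yule-Walker system G_k phi = r_k where
  (G_k)_{ij} = rho(|i - j|), (r_k)_i = rho(i), i,j = 1..k.
Equivalently, Durbin-Levinson gives phi_{kk} iteratively:
  phi_{11} = rho(1)
  phi_{kk} = [rho(k) - sum_{j=1..k-1} phi_{k-1,j} rho(k-j)]
            / [1 - sum_{j=1..k-1} phi_{k-1,j} rho(j)],
  phi_{k,j} = phi_{k-1,j} - phi_{kk} phi_{k-1,k-j},  j = 1..k-1.
Step k = 1:
  phi_11 = rho(1) = -0.2221.
Step k = 2:
  phi_22 = [rho(2) - phi_11 rho(1)] / [1 - phi_11 rho(1)] = [0.0712 - (-0.2221)(-0.2221)] / [1 - (-0.2221)(-0.2221)]
         = 0.02187159 / 0.95067159 = 0.023.
Therefore phi_{22} = 0.0230.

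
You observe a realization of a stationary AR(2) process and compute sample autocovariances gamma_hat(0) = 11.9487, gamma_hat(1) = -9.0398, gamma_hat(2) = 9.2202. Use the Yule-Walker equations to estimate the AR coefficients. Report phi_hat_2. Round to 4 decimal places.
\hat\phi_{2} = 0.4660

The Yule-Walker equations for an AR(p) process read, in matrix form,
  Gamma_p phi = r_p,   with   (Gamma_p)_{ij} = gamma(|i - j|),
                       (r_p)_i = gamma(i),   i,j = 1..p.
Substitute the sample gammas (Toeplitz matrix and right-hand side of size 2):
  Gamma_p = [[11.9487, -9.0398], [-9.0398, 11.9487]]
  r_p     = [-9.0398, 9.2202]
Written out:
  11.9487 phi_1 - 9.0398 phi_2 = -9.0398
  -9.0398 phi_1 + 11.9487 phi_2 = 9.2202
Solve by Cramer's rule:
  det = gamma(0)^2 - gamma(1)^2 = (11.9487)^2 - (-9.0398)^2 = 142.77143169 - 81.71798404 = 61.05344765
  phi_hat_1 = [gamma(1) gamma(0) - gamma(1) gamma(2)] / det = [(-9.0398)(11.9487) - (-9.0398)(9.2202)] / 61.05344765 = -24.6650943 / 61.05344765 = -0.404
  phi_hat_2 = [gamma(0) gamma(2) - gamma(1)^2] / det = [(11.9487)(9.2202) - (-9.0398)^2] / 61.05344765 = 28.4514197 / 61.05344765 = 0.466
So phi_hat = [-0.4040, 0.4660].
Therefore phi_hat_2 = 0.4660.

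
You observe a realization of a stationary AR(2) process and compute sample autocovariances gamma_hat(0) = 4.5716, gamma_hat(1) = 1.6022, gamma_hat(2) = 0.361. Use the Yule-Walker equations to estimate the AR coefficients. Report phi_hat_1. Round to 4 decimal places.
\hat\phi_{1} = 0.3680

The Yule-Walker equations for an AR(p) process read, in matrix form,
  Gamma_p phi = r_p,   with   (Gamma_p)_{ij} = gamma(|i - j|),
                       (r_p)_i = gamma(i),   i,j = 1..p.
Substitute the sample gammas (Toeplitz matrix and right-hand side of size 2):
  Gamma_p = [[4.5716, 1.6022], [1.6022, 4.5716]]
  r_p     = [1.6022, 0.361]
Written out:
  4.5716 phi_1 + 1.6022 phi_2 = 1.6022
  1.6022 phi_1 + 4.5716 phi_2 = 0.361
Solve by Cramer's rule:
  det = gamma(0)^2 - gamma(1)^2 = (4.5716)^2 - (1.6022)^2 = 20.89952656 - 2.56704484 = 18.33248172
  phi_hat_1 = [gamma(1) gamma(0) - gamma(1) gamma(2)] / det = [(1.6022)(4.5716) - (1.6022)(0.361)] / 18.33248172 = 6.74622332 / 18.33248172 = 0.368
  phi_hat_2 = [gamma(0) gamma(2) - gamma(1)^2] / det = [(4.5716)(0.361) - (1.6022)^2] / 18.33248172 = -0.91669724 / 18.33248172 = -0.05
So phi_hat = [0.3680, -0.0500].
Therefore phi_hat_1 = 0.3680.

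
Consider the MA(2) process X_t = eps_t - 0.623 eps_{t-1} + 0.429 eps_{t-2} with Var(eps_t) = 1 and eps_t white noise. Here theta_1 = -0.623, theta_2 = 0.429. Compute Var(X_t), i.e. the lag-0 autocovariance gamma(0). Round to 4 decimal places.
\gamma(0) = 1.5722

For an MA(q) process X_t = eps_t + sum_i theta_i eps_{t-i} with
Var(eps_t) = sigma^2, the variance is
  gamma(0) = sigma^2 * (1 + sum_i theta_i^2).
  sum_i theta_i^2 = (-0.623)^2 + (0.429)^2 = 0.388129 + 0.184041 = 0.57217.
  gamma(0) = 1 * (1 + 0.57217) = 1 * 1.57217 = 1.57217, which rounds to 1.5722.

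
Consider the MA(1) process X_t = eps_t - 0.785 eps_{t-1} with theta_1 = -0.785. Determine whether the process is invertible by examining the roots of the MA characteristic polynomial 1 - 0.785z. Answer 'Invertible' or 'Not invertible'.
\text{Invertible}

The MA(q) characteristic polynomial is P(z) = 1 - 0.785z.
Invertibility requires all roots to lie outside the unit circle, i.e. |z| > 1 for every root.
This is linear in z: 1 + (-0.785) z = 0  =>  z = -1/(-0.785) = 1.273885,  |z| = 1.273885.
Moduli of all roots: 1.2739.
All moduli strictly greater than 1? Yes.
Verdict: Invertible.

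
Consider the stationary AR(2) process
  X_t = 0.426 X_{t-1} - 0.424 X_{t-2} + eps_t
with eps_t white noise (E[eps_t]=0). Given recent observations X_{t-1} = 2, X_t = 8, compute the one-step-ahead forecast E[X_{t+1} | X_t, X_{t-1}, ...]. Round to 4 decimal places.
E[X_{t+1} \mid \mathcal F_t] = 2.5600

For an AR(p) model X_t = c + sum_i phi_i X_{t-i} + eps_t, the
one-step-ahead conditional mean is
  E[X_{t+1} | X_t, ...] = c + sum_i phi_i X_{t+1-i}.
Substitute known values:
  E[X_{t+1} | ...] = (0.426) * (8) + (-0.424) * (2)
                   = 2.5600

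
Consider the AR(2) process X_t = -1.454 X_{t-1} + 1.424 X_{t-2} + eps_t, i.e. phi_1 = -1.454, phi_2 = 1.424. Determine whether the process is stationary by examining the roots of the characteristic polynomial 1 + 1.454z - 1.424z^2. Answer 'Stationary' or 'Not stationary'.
\text{Not stationary}

The AR(p) characteristic polynomial is P(z) = 1 + 1.454z - 1.424z^2.
Stationarity requires all roots to lie outside the unit circle, i.e. |z| > 1 for every root.
Set 1 + (1.454) z + (-1.424) z^2 = 0, i.e. a z^2 + b z + c = 0 with a = -1.424, b = 1.454, c = 1.
Discriminant D = b^2 - 4ac = (1.454)^2 - 4*(-1.424)*1 = 2.114116 - (-5.696) = 7.810116.
D >= 0, so the roots are real: z = (-b +/- sqrt(D)) / (2a) = (-1.454 +/- 2.794658) / (-2.848).
  z_1 = (-1.454 + 2.794658) / (-2.848) = -0.4707,   |z_1| = 0.4707.
  z_2 = (-1.454 - 2.794658) / (-2.848) = 1.4918,   |z_2| = 1.4918.
Moduli of all roots: 0.4707, 1.4918.
All moduli strictly greater than 1? No.
Verdict: Not stationary.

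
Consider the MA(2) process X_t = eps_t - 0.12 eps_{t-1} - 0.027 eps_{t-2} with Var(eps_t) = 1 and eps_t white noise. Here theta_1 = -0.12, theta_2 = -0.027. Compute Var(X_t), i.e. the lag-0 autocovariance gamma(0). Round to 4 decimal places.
\gamma(0) = 1.0151

For an MA(q) process X_t = eps_t + sum_i theta_i eps_{t-i} with
Var(eps_t) = sigma^2, the variance is
  gamma(0) = sigma^2 * (1 + sum_i theta_i^2).
  sum_i theta_i^2 = (-0.12)^2 + (-0.027)^2 = 0.0144 + 0.000729 = 0.015129.
  gamma(0) = 1 * (1 + 0.015129) = 1 * 1.015129 = 1.015129, which rounds to 1.0151.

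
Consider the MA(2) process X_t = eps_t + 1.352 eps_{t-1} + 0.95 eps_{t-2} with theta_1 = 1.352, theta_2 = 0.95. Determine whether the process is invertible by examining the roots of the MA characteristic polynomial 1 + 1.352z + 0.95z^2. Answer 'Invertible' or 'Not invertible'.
\text{Invertible}

The MA(q) characteristic polynomial is P(z) = 1 + 1.352z + 0.95z^2.
Invertibility requires all roots to lie outside the unit circle, i.e. |z| > 1 for every root.
Set 1 + (1.352) z + (0.95) z^2 = 0, i.e. a z^2 + b z + c = 0 with a = 0.95, b = 1.352, c = 1.
Discriminant D = b^2 - 4ac = (1.352)^2 - 4*(0.95)*1 = 1.827904 - (3.8) = -1.972096.
D < 0, so the roots are the complex-conjugate pair z = (-b +/- i sqrt(-D)) / (2a) = -0.7116 +/- 0.7391i.
For a conjugate pair |z|^2 = z * conj(z) = (product of roots) = c/a = 1/(0.95) = 1.052632, so |z| = sqrt(1.052632) = 1.026 for both roots.
Moduli of all roots: 1.0260, 1.0260.
All moduli strictly greater than 1? Yes.
Verdict: Invertible.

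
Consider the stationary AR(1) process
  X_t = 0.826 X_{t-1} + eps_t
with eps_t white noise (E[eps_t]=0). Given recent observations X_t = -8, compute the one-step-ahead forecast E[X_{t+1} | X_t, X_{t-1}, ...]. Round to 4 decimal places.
E[X_{t+1} \mid \mathcal F_t] = -6.6080

For an AR(p) model X_t = c + sum_i phi_i X_{t-i} + eps_t, the
one-step-ahead conditional mean is
  E[X_{t+1} | X_t, ...] = c + sum_i phi_i X_{t+1-i}.
Substitute known values:
  E[X_{t+1} | ...] = (0.826) * (-8)
                   = -6.6080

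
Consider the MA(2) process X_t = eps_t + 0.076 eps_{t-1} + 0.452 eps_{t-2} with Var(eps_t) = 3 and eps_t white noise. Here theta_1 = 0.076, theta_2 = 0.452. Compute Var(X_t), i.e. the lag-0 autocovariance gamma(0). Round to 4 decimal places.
\gamma(0) = 3.6302

For an MA(q) process X_t = eps_t + sum_i theta_i eps_{t-i} with
Var(eps_t) = sigma^2, the variance is
  gamma(0) = sigma^2 * (1 + sum_i theta_i^2).
  sum_i theta_i^2 = (0.076)^2 + (0.452)^2 = 0.005776 + 0.204304 = 0.21008.
  gamma(0) = 3 * (1 + 0.21008) = 3 * 1.21008 = 3.63024, which rounds to 3.6302.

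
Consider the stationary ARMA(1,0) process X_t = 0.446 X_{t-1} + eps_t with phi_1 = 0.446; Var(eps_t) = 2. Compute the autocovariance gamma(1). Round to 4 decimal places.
\gamma(1) = 1.1135

Multiply the model equation by X_{t-k} and take expectations. With theta_0 = psi_0 = 1 and psi_j the MA(infinity) weights, this gives
  gamma(k) - sum_i phi_i gamma(k-i) = c_k,
  c_k = sigma^2 * sum_{j=k..q} theta_j psi_{j-k}   (c_k = 0 for k > q),
using gamma(-m) = gamma(m).
Pure AR (q = 0): c_0 = sigma^2 = 2, c_k = 0 for k >= 1.
Equations for k = 0 and k = 1 (AR order 1):
  gamma(0) = phi_1 gamma(1) + c_0
  gamma(1) = phi_1 gamma(0) + c_1
Substituting the second into the first: gamma(0) (1 - phi_1^2) = c_0 + phi_1 c_1, so
  gamma(0) = c_0 / (1 - phi_1^2) = 2 / (1 - (0.446)^2) = 2 / 0.801084 = 2.496617.
  gamma(1) = phi_1 gamma(0) = (0.446)(2.496617) = 1.113491.
Therefore gamma(1) = 1.1135 (to 4 decimal places).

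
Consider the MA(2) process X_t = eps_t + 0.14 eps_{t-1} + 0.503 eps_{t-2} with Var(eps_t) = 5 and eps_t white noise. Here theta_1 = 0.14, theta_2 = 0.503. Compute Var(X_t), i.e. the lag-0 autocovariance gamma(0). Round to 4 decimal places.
\gamma(0) = 6.3630

For an MA(q) process X_t = eps_t + sum_i theta_i eps_{t-i} with
Var(eps_t) = sigma^2, the variance is
  gamma(0) = sigma^2 * (1 + sum_i theta_i^2).
  sum_i theta_i^2 = (0.14)^2 + (0.503)^2 = 0.0196 + 0.253009 = 0.272609.
  gamma(0) = 5 * (1 + 0.272609) = 5 * 1.272609 = 6.363045, which rounds to 6.3630.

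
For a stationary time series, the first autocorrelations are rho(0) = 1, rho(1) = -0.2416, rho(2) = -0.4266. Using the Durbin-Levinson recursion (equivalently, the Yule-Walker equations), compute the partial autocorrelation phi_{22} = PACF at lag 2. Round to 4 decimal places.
\phi_{22} = -0.5150

The PACF at lag k is phi_{kk}, the last component of the solution
to the Yule-Walker system G_k phi = r_k where
  (G_k)_{ij} = rho(|i - j|), (r_k)_i = rho(i), i,j = 1..k.
Equivalently, Durbin-Levinson gives phi_{kk} iteratively:
  phi_{11} = rho(1)
  phi_{kk} = [rho(k) - sum_{j=1..k-1} phi_{k-1,j} rho(k-j)]
            / [1 - sum_{j=1..k-1} phi_{k-1,j} rho(j)],
  phi_{k,j} = phi_{k-1,j} - phi_{kk} phi_{k-1,k-j},  j = 1..k-1.
Step k = 1:
  phi_11 = rho(1) = -0.2416.
Step k = 2:
  phi_22 = [rho(2) - phi_11 rho(1)] / [1 - phi_11 rho(1)] = [-0.4266 - (-0.2416)(-0.2416)] / [1 - (-0.2416)(-0.2416)]
         = -0.48497056 / 0.94162944 = -0.515.
Therefore phi_{22} = -0.5150.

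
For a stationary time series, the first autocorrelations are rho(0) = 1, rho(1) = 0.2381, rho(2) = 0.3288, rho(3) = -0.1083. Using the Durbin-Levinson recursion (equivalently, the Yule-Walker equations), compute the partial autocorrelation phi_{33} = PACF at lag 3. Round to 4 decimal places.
\phi_{33} = -0.2691

The PACF at lag k is phi_{kk}, the last component of the solution
to the Yule-Walker system G_k phi = r_k where
  (G_k)_{ij} = rho(|i - j|), (r_k)_i = rho(i), i,j = 1..k.
Equivalently, Durbin-Levinson gives phi_{kk} iteratively:
  phi_{11} = rho(1)
  phi_{kk} = [rho(k) - sum_{j=1..k-1} phi_{k-1,j} rho(k-j)]
            / [1 - sum_{j=1..k-1} phi_{k-1,j} rho(j)],
  phi_{k,j} = phi_{k-1,j} - phi_{kk} phi_{k-1,k-j},  j = 1..k-1.
Step k = 1:
  phi_11 = rho(1) = 0.2381.
Step k = 2:
  phi_22 = [rho(2) - phi_11 rho(1)] / [1 - phi_11 rho(1)] = [0.3288 - (0.2381)(0.2381)] / [1 - (0.2381)(0.2381)]
         = 0.27210839 / 0.94330839 = 0.288462.
  Update: phi_21 = phi_11 - phi_22 phi_11 = 0.2381 - (0.288462)(0.2381) = 0.169417.
Step k = 3:
  phi_33 = [rho(3) - phi_21 rho(2) - phi_22 rho(1)] / [1 - phi_21 rho(1) - phi_22 rho(2)]
    numerator   = -0.1083 - (0.169417)(0.3288) - (0.288462)(0.2381) = -0.23268714
    denominator = 1 - (0.169417)(0.2381) - (0.288462)(0.3288) = 0.86481553
  phi_33 = -0.23268714 / 0.86481553 = -0.2691.
Therefore phi_{33} = -0.2691.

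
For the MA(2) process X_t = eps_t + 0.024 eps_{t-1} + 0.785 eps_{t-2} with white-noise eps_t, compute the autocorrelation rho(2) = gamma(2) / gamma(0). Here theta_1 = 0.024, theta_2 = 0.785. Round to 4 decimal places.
\rho(2) = 0.4855

For an MA(q) process with theta_0 = 1, the autocovariance is
  gamma(k) = sigma^2 * sum_{i=0..q-k} theta_i * theta_{i+k},
and rho(k) = gamma(k) / gamma(0). Sigma^2 cancels.
  numerator   = (1)*(0.785) = 0.785.
  denominator = (1)^2 + (0.024)^2 + (0.785)^2 = 1.616801.
  rho(2) = 0.785 / 1.616801 = 0.4855.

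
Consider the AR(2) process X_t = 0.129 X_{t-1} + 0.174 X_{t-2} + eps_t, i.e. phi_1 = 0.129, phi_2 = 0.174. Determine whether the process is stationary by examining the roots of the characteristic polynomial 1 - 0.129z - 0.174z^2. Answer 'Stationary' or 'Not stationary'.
\text{Stationary}

The AR(p) characteristic polynomial is P(z) = 1 - 0.129z - 0.174z^2.
Stationarity requires all roots to lie outside the unit circle, i.e. |z| > 1 for every root.
Set 1 + (-0.129) z + (-0.174) z^2 = 0, i.e. a z^2 + b z + c = 0 with a = -0.174, b = -0.129, c = 1.
Discriminant D = b^2 - 4ac = (-0.129)^2 - 4*(-0.174)*1 = 0.016641 - (-0.696) = 0.712641.
D >= 0, so the roots are real: z = (-b +/- sqrt(D)) / (2a) = (0.129 +/- 0.844181) / (-0.348).
  z_1 = (0.129 + 0.844181) / (-0.348) = -2.7965,   |z_1| = 2.7965.
  z_2 = (0.129 - 0.844181) / (-0.348) = 2.0551,   |z_2| = 2.0551.
Moduli of all roots: 2.7965, 2.0551.
All moduli strictly greater than 1? Yes.
Verdict: Stationary.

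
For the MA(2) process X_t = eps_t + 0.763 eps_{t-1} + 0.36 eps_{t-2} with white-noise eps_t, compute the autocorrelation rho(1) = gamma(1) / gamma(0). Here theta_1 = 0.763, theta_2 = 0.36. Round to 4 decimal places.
\rho(1) = 0.6062

For an MA(q) process with theta_0 = 1, the autocovariance is
  gamma(k) = sigma^2 * sum_{i=0..q-k} theta_i * theta_{i+k},
and rho(k) = gamma(k) / gamma(0). Sigma^2 cancels.
  numerator   = (1)*(0.763) + (0.763)*(0.36) = 1.03768.
  denominator = (1)^2 + (0.763)^2 + (0.36)^2 = 1.711769.
  rho(1) = 1.03768 / 1.711769 = 0.6062.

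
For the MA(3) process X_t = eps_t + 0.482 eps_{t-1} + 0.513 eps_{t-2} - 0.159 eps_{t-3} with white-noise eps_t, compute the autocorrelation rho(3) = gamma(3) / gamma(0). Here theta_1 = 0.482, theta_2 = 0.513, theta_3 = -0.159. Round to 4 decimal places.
\rho(3) = -0.1046

For an MA(q) process with theta_0 = 1, the autocovariance is
  gamma(k) = sigma^2 * sum_{i=0..q-k} theta_i * theta_{i+k},
and rho(k) = gamma(k) / gamma(0). Sigma^2 cancels.
  numerator   = (1)*(-0.159) = -0.159.
  denominator = (1)^2 + (0.482)^2 + (0.513)^2 + (-0.159)^2 = 1.520774.
  rho(3) = -0.159 / 1.520774 = -0.1046.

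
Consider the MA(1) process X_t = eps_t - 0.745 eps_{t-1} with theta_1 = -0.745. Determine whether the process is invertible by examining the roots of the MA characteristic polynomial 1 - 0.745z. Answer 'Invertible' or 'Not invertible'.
\text{Invertible}

The MA(q) characteristic polynomial is P(z) = 1 - 0.745z.
Invertibility requires all roots to lie outside the unit circle, i.e. |z| > 1 for every root.
This is linear in z: 1 + (-0.745) z = 0  =>  z = -1/(-0.745) = 1.342282,  |z| = 1.342282.
Moduli of all roots: 1.3423.
All moduli strictly greater than 1? Yes.
Verdict: Invertible.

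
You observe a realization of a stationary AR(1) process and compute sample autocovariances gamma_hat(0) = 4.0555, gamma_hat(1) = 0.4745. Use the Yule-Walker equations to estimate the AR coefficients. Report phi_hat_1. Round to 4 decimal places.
\hat\phi_{1} = 0.1170

The Yule-Walker equations for an AR(p) process read, in matrix form,
  Gamma_p phi = r_p,   with   (Gamma_p)_{ij} = gamma(|i - j|),
                       (r_p)_i = gamma(i),   i,j = 1..p.
Substitute the sample gammas (Toeplitz matrix and right-hand side of size 1):
  Gamma_p = [[4.0555]]
  r_p     = [0.4745]
With p = 1 this is the single equation gamma(0) phi_1 = gamma(1):
  phi_hat_1 = gamma(1) / gamma(0) = 0.4745 / 4.0555 = 0.1170.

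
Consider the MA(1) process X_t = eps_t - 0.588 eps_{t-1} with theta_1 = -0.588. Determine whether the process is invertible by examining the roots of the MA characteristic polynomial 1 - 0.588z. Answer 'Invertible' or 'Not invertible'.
\text{Invertible}

The MA(q) characteristic polynomial is P(z) = 1 - 0.588z.
Invertibility requires all roots to lie outside the unit circle, i.e. |z| > 1 for every root.
This is linear in z: 1 + (-0.588) z = 0  =>  z = -1/(-0.588) = 1.70068,  |z| = 1.70068.
Moduli of all roots: 1.7007.
All moduli strictly greater than 1? Yes.
Verdict: Invertible.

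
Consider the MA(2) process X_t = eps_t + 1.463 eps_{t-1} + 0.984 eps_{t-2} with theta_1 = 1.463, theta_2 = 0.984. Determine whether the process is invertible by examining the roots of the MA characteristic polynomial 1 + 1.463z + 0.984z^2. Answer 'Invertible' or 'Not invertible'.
\text{Invertible}

The MA(q) characteristic polynomial is P(z) = 1 + 1.463z + 0.984z^2.
Invertibility requires all roots to lie outside the unit circle, i.e. |z| > 1 for every root.
Set 1 + (1.463) z + (0.984) z^2 = 0, i.e. a z^2 + b z + c = 0 with a = 0.984, b = 1.463, c = 1.
Discriminant D = b^2 - 4ac = (1.463)^2 - 4*(0.984)*1 = 2.140369 - (3.936) = -1.795631.
D < 0, so the roots are the complex-conjugate pair z = (-b +/- i sqrt(-D)) / (2a) = -0.7434 +/- 0.6809i.
For a conjugate pair |z|^2 = z * conj(z) = (product of roots) = c/a = 1/(0.984) = 1.01626, so |z| = sqrt(1.01626) = 1.0081 for both roots.
Moduli of all roots: 1.0081, 1.0081.
All moduli strictly greater than 1? Yes.
Verdict: Invertible.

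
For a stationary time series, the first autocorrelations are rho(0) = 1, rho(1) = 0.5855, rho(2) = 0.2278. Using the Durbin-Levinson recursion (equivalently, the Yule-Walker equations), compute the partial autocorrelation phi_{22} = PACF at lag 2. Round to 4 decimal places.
\phi_{22} = -0.1750

The PACF at lag k is phi_{kk}, the last component of the solution
to the Yule-Walker system G_k phi = r_k where
  (G_k)_{ij} = rho(|i - j|), (r_k)_i = rho(i), i,j = 1..k.
Equivalently, Durbin-Levinson gives phi_{kk} iteratively:
  phi_{11} = rho(1)
  phi_{kk} = [rho(k) - sum_{j=1..k-1} phi_{k-1,j} rho(k-j)]
            / [1 - sum_{j=1..k-1} phi_{k-1,j} rho(j)],
  phi_{k,j} = phi_{k-1,j} - phi_{kk} phi_{k-1,k-j},  j = 1..k-1.
Step k = 1:
  phi_11 = rho(1) = 0.5855.
Step k = 2:
  phi_22 = [rho(2) - phi_11 rho(1)] / [1 - phi_11 rho(1)] = [0.2278 - (0.5855)(0.5855)] / [1 - (0.5855)(0.5855)]
         = -0.11501025 / 0.65718975 = -0.175.
Therefore phi_{22} = -0.1750.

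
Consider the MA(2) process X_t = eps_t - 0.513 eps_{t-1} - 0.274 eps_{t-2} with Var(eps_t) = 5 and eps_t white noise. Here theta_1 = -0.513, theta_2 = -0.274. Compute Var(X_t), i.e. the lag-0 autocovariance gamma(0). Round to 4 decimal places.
\gamma(0) = 6.6912

For an MA(q) process X_t = eps_t + sum_i theta_i eps_{t-i} with
Var(eps_t) = sigma^2, the variance is
  gamma(0) = sigma^2 * (1 + sum_i theta_i^2).
  sum_i theta_i^2 = (-0.513)^2 + (-0.274)^2 = 0.263169 + 0.075076 = 0.338245.
  gamma(0) = 5 * (1 + 0.338245) = 5 * 1.338245 = 6.691225, which rounds to 6.6912.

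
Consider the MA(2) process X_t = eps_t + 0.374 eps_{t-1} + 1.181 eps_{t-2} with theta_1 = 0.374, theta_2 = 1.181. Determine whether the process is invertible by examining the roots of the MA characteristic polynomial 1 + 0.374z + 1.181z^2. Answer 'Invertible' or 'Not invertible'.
\text{Not invertible}

The MA(q) characteristic polynomial is P(z) = 1 + 0.374z + 1.181z^2.
Invertibility requires all roots to lie outside the unit circle, i.e. |z| > 1 for every root.
Set 1 + (0.374) z + (1.181) z^2 = 0, i.e. a z^2 + b z + c = 0 with a = 1.181, b = 0.374, c = 1.
Discriminant D = b^2 - 4ac = (0.374)^2 - 4*(1.181)*1 = 0.139876 - (4.724) = -4.584124.
D < 0, so the roots are the complex-conjugate pair z = (-b +/- i sqrt(-D)) / (2a) = -0.1583 +/- 0.9065i.
For a conjugate pair |z|^2 = z * conj(z) = (product of roots) = c/a = 1/(1.181) = 0.84674, so |z| = sqrt(0.84674) = 0.9202 for both roots.
Moduli of all roots: 0.9202, 0.9202.
All moduli strictly greater than 1? No.
Verdict: Not invertible.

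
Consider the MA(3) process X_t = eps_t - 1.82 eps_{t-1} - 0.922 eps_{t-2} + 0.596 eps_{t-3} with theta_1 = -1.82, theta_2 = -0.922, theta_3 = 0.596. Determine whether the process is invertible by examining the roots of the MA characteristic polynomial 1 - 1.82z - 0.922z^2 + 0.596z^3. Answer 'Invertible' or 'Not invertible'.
\text{Not invertible}

The MA(q) characteristic polynomial is P(z) = 1 - 1.82z - 0.922z^2 + 0.596z^3.
Invertibility requires all roots to lie outside the unit circle, i.e. |z| > 1 for every root.
Degree 3: look for a simple real root z0 first, then factor out (1 - z/z0) and solve the remaining quadratic.
Testing z0 = 2.5: P(2.5) = 1 + (-1.82)(2.5) + (-0.922)(2.5)^2 + (0.596)(2.5)^3
  = 1 + (-4.55) + (-5.7625) + (9.3125) = 0.  So z_0 = 2.5 is a root, |z_0| = 2.5.
Divide out the factor (1 - 0.4 z) = (1 - z/z0) (since 1/z0 = 0.4):
  P(z) = (1 - 0.4 z)(1 + (-1.42) z + (-1.49) z^2)
  [check: z-coef -1.42 - (0.4) = -1.82; z^2-coef -1.49 - (0.4)(-1.42) = -0.922; z^3-coef -(0.4)(-1.49) = 0.596.]
Remaining roots from the quadratic factor 1 + (-1.42) z + (-1.49) z^2:
  Set 1 + (-1.42) z + (-1.49) z^2 = 0, i.e. a z^2 + b z + c = 0 with a = -1.49, b = -1.42, c = 1.
  Discriminant D = b^2 - 4ac = (-1.42)^2 - 4*(-1.49)*1 = 2.0164 - (-5.96) = 7.9764.
  D >= 0, so the roots are real: z = (-b +/- sqrt(D)) / (2a) = (1.42 +/- 2.824252) / (-2.98).
    z_1 = (1.42 + 2.824252) / (-2.98) = -1.4242,   |z_1| = 1.4242.
    z_2 = (1.42 - 2.824252) / (-2.98) = 0.4712,   |z_2| = 0.4712.
Moduli of all roots: 2.5000, 1.4242, 0.4712.
All moduli strictly greater than 1? No.
Verdict: Not invertible.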